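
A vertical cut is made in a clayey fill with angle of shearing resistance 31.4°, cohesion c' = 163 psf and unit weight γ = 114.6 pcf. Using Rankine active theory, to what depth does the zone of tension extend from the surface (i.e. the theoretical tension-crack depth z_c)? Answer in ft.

K_a = tan²(45° − 31.4°/2) = 0.3149; √K_a = 0.5612.
The active pressure is zero where K_a γ z = 2c√K_a, so z_c = 2c/(γ√K_a) = 2×163/(114.6×0.5612) = 5.069 ft.

5.07 ft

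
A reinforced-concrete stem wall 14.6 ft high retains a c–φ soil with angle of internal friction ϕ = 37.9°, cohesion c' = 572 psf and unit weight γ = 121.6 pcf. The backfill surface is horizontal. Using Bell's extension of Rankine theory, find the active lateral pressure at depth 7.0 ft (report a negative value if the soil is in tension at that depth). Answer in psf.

K_a = (1 − sin φ)/(1 + sin φ) = 0.2389.
σ_a = K_a γ z − 2c√K_a = 0.2389×121.6×7.0 − 2×572×0.4888 = -355.8 psf.

-356 psf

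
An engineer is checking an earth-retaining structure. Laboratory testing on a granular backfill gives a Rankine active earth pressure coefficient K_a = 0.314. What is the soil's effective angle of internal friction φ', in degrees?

31.5°

K_a = tan²(45° − φ/2) ⇒ 45° − φ/2 = arctan(√0.314) = 29.26°.
φ = 2(45° − 29.26°) = 31.47°.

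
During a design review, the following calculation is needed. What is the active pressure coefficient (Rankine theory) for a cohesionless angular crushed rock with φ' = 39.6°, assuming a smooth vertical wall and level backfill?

0.221

K_a = (1 − sin φ)/(1 + sin φ) = (1 − sin 39.6°)/(1 + sin 39.6°) = 0.2214.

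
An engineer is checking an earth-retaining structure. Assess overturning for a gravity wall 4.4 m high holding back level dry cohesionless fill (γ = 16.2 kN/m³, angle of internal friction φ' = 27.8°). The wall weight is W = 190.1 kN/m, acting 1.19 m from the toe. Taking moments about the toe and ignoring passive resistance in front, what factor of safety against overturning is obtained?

K_a = tan²(45° − 27.8°/2) = 0.3639.
P_a = ½K_aγH² = 0.5×0.3639×16.2×4.4² = 57.06 kN/m, acting at H/3 = 1.467 m above the base.
Overturning moment M_o = P_a × H/3 = 57.06 × 1.467 = 83.70.
Resisting moment M_r = W × 1.19 = 190.1 × 1.19 = 226.2.
FS_overturning = M_r/M_o = 226.2/83.70 = 2.703.

2.70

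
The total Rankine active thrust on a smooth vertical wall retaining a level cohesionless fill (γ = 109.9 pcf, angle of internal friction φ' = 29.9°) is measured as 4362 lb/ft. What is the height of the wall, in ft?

15.4 ft

K_a = 0.3347. P_a = ½ K_a γ H² ⇒ H = √(2P_a/(K_a γ)).
H = √(2×4362/(0.3347×109.9)) = 15.40 ft.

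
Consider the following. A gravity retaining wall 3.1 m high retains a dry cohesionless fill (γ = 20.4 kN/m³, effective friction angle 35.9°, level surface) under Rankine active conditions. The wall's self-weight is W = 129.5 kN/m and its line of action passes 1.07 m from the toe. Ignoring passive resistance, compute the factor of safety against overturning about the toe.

5.25

K_a = tan²(45° − 35.9°/2) = 0.2607.
P_a = ½K_aγH² = 0.5×0.2607×20.4×3.1² = 25.56 kN/m, acting at H/3 = 1.033 m above the base.
Overturning moment M_o = P_a × H/3 = 25.56 × 1.033 = 26.41.
Resisting moment M_r = W × 1.07 = 129.5 × 1.07 = 138.6.
FS_overturning = M_r/M_o = 138.6/26.41 = 5.247.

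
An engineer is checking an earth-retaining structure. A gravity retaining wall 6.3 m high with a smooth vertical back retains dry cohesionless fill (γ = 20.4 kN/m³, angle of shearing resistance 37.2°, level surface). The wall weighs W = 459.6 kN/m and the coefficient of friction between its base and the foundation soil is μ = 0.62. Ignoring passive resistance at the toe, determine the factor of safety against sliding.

2.86

K_a = tan²(45° − 37.2°/2) = 0.2464.
P_a = ½K_aγH² = 0.5×0.2464×20.4×6.3² = 99.76 kN/m, acting at H/3 = 2.100 m above the base.
FS_sliding = μW / P_a = 0.62×459.6 / 99.76 = 2.856.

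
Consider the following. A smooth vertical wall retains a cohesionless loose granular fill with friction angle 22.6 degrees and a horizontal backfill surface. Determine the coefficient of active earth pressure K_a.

0.445

K_a = tan²(45° − φ/2) = tan²(33.70°) = 0.4448.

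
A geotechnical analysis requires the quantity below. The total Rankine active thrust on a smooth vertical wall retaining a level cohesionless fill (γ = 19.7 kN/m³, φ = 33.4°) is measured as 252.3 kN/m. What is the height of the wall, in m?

K_a = 0.2899. P_a = ½ K_a γ H² ⇒ H = √(2P_a/(K_a γ)).
H = √(2×252.3/(0.2899×19.7)) = 9.399 m.

9.40 m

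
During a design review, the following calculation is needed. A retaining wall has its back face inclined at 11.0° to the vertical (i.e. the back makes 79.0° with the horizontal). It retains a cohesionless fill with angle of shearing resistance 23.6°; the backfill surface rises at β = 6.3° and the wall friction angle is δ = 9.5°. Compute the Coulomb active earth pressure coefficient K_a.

K_a = sin²(α+φ) / [sin²α · sin(α−δ) · (1 + √{sin(φ+δ)sin(φ−β) / (sin(α−δ)sin(α+β))})²].
With α = 79.0°, φ = 23.6°, δ = 9.5°, β = 6.3°: K_a = 0.5255.

0.525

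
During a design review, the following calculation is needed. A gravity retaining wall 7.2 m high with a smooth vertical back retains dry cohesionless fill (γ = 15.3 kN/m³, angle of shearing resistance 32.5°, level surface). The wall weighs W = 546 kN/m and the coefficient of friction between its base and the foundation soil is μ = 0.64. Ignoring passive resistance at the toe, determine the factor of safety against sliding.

K_a = tan²(45° − 32.5°/2) = 0.3010.
P_a = ½K_aγH² = 0.5×0.3010×15.3×7.2² = 119.4 kN/m, acting at H/3 = 2.400 m above the base.
FS_sliding = μW / P_a = 0.64×546 / 119.4 = 2.928.

2.93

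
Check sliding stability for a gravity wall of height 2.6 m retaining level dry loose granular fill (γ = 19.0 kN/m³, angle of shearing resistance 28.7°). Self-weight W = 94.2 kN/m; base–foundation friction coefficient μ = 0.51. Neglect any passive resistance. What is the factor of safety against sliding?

2.13

K_a = tan²(45° − 28.7°/2) = 0.3511.
P_a = ½K_aγH² = 0.5×0.3511×19.0×2.6² = 22.55 kN/m, acting at H/3 = 0.8667 m above the base.
FS_sliding = μW / P_a = 0.51×94.2 / 22.55 = 2.130.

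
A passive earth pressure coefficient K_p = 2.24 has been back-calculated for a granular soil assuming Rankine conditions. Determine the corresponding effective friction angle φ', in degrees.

22.5°

K_p = (1+sin φ)/(1−sin φ) ⇒ sin φ = (K_p − 1)/(K_p + 1) = 0.3827.
φ = arcsin(0.3827) = 22.50°.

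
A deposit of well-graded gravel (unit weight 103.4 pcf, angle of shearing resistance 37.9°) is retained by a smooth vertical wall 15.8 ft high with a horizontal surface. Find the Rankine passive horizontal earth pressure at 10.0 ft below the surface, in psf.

K_p = (1 + sin φ)/(1 − sin φ) = 4.185.
σ_h = K_p γ z = 4.185 × 103.4 × 10.0 = 4327 psf.

4330 psf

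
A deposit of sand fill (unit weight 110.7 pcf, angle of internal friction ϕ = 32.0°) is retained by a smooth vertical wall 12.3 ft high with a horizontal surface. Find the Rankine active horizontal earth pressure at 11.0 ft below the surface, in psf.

374 psf

K_a = (1 − sin φ)/(1 + sin φ) = 0.3073.
σ_h = K_a γ z = 0.3073 × 110.7 × 11.0 = 374.1 psf.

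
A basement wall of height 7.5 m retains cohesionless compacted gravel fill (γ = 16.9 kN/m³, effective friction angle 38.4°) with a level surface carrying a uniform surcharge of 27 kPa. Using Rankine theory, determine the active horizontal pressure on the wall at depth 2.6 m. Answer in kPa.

16.6 kPa

K_a = (1 − sin φ)/(1 + sin φ) = 0.2337.
σ_v = γz + q = 16.9 × 2.6 + 27 = 70.94 kPa.
σ_h = K_a σ_v = 0.2337 × 70.94 = 16.58 kPa.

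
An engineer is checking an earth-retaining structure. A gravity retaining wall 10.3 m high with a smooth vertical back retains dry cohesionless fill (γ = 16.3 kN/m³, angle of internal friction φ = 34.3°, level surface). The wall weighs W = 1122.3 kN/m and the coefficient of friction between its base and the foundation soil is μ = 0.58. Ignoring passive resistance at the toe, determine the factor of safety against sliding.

2.70

K_a = tan²(45° − 34.3°/2) = 0.2792.
P_a = ½K_aγH² = 0.5×0.2792×16.3×10.3² = 241.4 kN/m, acting at H/3 = 3.433 m above the base.
FS_sliding = μW / P_a = 0.58×1122.3 / 241.4 = 2.697.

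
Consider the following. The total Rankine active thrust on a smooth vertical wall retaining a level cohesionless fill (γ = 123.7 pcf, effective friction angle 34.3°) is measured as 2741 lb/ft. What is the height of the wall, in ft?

K_a = 0.2792. P_a = ½ K_a γ H² ⇒ H = √(2P_a/(K_a γ)).
H = √(2×2741/(0.2792×123.7)) = 12.60 ft.

12.6 ft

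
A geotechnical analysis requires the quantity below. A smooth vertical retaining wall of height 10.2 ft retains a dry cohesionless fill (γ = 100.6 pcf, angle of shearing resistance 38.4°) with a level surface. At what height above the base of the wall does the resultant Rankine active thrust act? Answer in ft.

K_a = 0.2337.
The pressure distribution is triangular, so the resultant acts at H/3 above the base = 10.2/3 = 3.400 ft.

3.40 ft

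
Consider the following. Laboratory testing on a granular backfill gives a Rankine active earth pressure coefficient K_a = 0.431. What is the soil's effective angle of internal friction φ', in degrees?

23.4°

K_a = tan²(45° − φ/2) ⇒ 45° − φ/2 = arctan(√0.431) = 33.29°.
φ = 2(45° − 33.29°) = 23.43°.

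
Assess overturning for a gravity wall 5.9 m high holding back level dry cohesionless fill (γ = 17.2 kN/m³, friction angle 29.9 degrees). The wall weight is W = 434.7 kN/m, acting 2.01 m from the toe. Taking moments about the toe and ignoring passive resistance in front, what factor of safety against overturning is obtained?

4.43

K_a = tan²(45° − 29.9°/2) = 0.3347.
P_a = ½K_aγH² = 0.5×0.3347×17.2×5.9² = 100.2 kN/m, acting at H/3 = 1.967 m above the base.
Overturning moment M_o = P_a × H/3 = 100.2 × 1.967 = 197.0.
Resisting moment M_r = W × 2.01 = 434.7 × 2.01 = 873.7.
FS_overturning = M_r/M_o = 873.7/197.0 = 4.434.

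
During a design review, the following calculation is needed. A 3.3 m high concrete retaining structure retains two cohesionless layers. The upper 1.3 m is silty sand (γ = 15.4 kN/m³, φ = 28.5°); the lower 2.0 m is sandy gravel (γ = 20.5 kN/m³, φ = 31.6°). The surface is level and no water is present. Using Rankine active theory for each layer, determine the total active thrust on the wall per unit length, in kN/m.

29.9 kN/m

K_a1 = tan²(45°−28.5°/2) = 0.3540; K_a2 = tan²(45°−31.6°/2) = 0.3123.
Layer 1: σ at base = K_a1 γ₁ h₁ = 7.086 kPa; P₁ = ½×7.086×1.3 = 4.606.
Layer 2: σ_v at top = γ₁h₁ = 20.02; σ_h top = K_a2×20.02 = 6.253; σ_h base = K_a2×(20.02+20.5×2.0) = 19.06.
P₂ = ½(6.253+19.06)×2.0 = 25.31. Total P_a = 4.606+25.31 = 29.92 kN/m.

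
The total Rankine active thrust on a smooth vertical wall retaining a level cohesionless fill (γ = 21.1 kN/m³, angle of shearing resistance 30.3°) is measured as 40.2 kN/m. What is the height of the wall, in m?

K_a = 0.3293. P_a = ½ K_a γ H² ⇒ H = √(2P_a/(K_a γ)).
H = √(2×40.2/(0.3293×21.1)) = 3.402 m.

3.40 m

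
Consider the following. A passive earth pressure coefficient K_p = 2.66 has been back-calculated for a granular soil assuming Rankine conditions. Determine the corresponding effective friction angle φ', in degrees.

K_p = (1+sin φ)/(1−sin φ) ⇒ sin φ = (K_p − 1)/(K_p + 1) = 0.4536.
φ = arcsin(0.4536) = 26.97°.

27.0°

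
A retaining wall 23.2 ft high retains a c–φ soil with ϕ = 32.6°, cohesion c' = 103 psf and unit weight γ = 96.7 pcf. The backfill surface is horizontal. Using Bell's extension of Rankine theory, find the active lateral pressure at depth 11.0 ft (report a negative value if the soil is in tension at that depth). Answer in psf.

K_a = (1 − sin φ)/(1 + sin φ) = 0.2997.
σ_a = K_a γ z − 2c√K_a = 0.2997×96.7×11.0 − 2×103×0.5475 = 206.1 psf.

206 psf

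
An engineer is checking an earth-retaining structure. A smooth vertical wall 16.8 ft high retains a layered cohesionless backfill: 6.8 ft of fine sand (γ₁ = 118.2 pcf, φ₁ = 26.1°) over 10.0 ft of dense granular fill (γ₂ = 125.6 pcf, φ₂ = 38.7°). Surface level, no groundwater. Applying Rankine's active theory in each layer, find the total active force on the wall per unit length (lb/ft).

K_a1 = tan²(45°−26.1°/2) = 0.3889; K_a2 = tan²(45°−38.7°/2) = 0.2306.
Layer 1: σ at base = K_a1 γ₁ h₁ = 312.6 psf; P₁ = ½×312.6×6.8 = 1063.
Layer 2: σ_v at top = γ₁h₁ = 803.8; σ_h top = K_a2×803.8 = 185.3; σ_h base = K_a2×(803.8+125.6×10.0) = 475.0.
P₂ = ½(185.3+475.0)×10.0 = 3301. Total P_a = 1063+3301 = 4364 lb/ft.

4360 lb/ft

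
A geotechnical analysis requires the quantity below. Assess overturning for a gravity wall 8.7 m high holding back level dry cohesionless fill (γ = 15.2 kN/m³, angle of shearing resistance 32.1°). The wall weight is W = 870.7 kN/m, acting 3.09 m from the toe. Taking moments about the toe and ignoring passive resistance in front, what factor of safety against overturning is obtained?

K_a = tan²(45° − 32.1°/2) = 0.3060.
P_a = ½K_aγH² = 0.5×0.3060×15.2×8.7² = 176.0 kN/m, acting at H/3 = 2.900 m above the base.
Overturning moment M_o = P_a × H/3 = 176.0 × 2.900 = 510.5.
Resisting moment M_r = W × 3.09 = 870.7 × 3.09 = 2690.
FS_overturning = M_r/M_o = 2690/510.5 = 5.271.

5.27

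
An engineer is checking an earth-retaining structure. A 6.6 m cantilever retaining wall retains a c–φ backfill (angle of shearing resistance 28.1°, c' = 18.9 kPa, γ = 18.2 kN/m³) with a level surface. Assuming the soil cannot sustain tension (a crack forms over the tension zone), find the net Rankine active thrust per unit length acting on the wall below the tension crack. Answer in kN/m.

32.2 kN/m

K_a = 0.3596; √K_a = 0.5997.
Tension-crack depth z_c = 2c/(γ√K_a) = 2×18.9/(18.2×0.5997) = 3.463 m.
σ_a at base = K_a γ H − 2c√K_a = 0.3596×18.2×6.6 − 2×18.9×0.5997 = 20.53 kPa.
P_a = ½ × 20.53 × (H − z_c) = 0.5×20.53×3.137 = 32.19 kN/m.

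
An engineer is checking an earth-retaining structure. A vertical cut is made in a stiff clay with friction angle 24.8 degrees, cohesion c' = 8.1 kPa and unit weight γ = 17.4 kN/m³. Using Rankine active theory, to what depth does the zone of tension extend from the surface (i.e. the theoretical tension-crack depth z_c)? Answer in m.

1.46 m

K_a = tan²(45° − 24.8°/2) = 0.4090; √K_a = 0.6395.
The active pressure is zero where K_a γ z = 2c√K_a, so z_c = 2c/(γ√K_a) = 2×8.1/(17.4×0.6395) = 1.456 m.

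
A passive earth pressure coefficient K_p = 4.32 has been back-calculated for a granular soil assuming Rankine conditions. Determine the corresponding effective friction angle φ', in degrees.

38.6°

K_p = (1+sin φ)/(1−sin φ) ⇒ sin φ = (K_p − 1)/(K_p + 1) = 0.6241.
φ = arcsin(0.6241) = 38.61°.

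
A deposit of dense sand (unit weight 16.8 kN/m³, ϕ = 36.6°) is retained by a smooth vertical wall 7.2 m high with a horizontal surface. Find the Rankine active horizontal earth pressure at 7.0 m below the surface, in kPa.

29.7 kPa

K_a = (1 − sin φ)/(1 + sin φ) = 0.2530.
σ_h = K_a γ z = 0.2530 × 16.8 × 7.0 = 29.75 kPa.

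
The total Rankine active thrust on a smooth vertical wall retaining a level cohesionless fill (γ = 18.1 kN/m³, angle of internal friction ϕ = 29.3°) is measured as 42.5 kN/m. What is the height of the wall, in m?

K_a = 0.3428. P_a = ½ K_a γ H² ⇒ H = √(2P_a/(K_a γ)).
H = √(2×42.5/(0.3428×18.1)) = 3.701 m.

3.70 m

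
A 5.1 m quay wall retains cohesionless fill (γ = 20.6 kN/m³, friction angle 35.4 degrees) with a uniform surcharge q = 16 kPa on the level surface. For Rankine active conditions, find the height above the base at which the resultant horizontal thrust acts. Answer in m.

1.90 m

K_a = 0.2664.
Triangular part P₁ = ½K_aγH² = 71.37 at H/3 = 1.700 m; rectangular part P₂ = K_a q H = 21.74 at H/2 = 2.550 m.
ȳ = (P₁·1.700 + P₂·2.550)/(P₁+P₂) = 1.898 m.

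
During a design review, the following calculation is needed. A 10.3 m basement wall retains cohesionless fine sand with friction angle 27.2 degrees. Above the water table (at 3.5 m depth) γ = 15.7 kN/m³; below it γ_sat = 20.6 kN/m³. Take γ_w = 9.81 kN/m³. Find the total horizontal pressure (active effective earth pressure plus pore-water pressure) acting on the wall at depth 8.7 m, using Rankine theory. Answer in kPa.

92.4 kPa

K_a = (1 − sin φ)/(1 + sin φ) = 0.3726.
γ' = 20.6 − 9.81 = 10.79 kN/m³.
Effective vertical stress at 8.7 m: σ'_v = 15.7×3.5 + 10.79×5.20 = 111.1 kPa.
σ'_h = K_a σ'_v = 0.3726 × 111.1 = 41.38 kPa; u = γ_w × 5.20 = 51.01 kPa.
Total σ_h = 41.38 + 51.01 = 92.39 kPa.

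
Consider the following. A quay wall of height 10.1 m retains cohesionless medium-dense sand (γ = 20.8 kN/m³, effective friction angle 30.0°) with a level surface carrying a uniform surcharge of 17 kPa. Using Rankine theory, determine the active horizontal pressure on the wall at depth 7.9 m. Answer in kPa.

K_a = (1 − sin φ)/(1 + sin φ) = 0.3333.
σ_v = γz + q = 20.8 × 7.9 + 17 = 181.3 kPa.
σ_h = K_a σ_v = 0.3333 × 181.3 = 60.44 kPa.

60.4 kPa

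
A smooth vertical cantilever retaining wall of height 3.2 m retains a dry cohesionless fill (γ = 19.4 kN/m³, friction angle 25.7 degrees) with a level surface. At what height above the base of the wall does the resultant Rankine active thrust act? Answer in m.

1.07 m

K_a = 0.3950.
The pressure distribution is triangular, so the resultant acts at H/3 above the base = 3.2/3 = 1.067 m.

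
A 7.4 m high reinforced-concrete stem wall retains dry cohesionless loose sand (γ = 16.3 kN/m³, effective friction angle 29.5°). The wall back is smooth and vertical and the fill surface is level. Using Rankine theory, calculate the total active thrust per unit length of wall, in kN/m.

K_a = tan²(45° − φ/2) = 0.3401.
P_a = ½ K_a γ H² = 0.5 × 0.3401 × 16.3 × 7.4² = 151.8 kN/m.

152 kN/m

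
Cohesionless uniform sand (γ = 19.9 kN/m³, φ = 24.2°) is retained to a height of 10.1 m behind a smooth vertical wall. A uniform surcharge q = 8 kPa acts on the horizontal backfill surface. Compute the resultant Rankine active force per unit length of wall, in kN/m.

459 kN/m

K_a = tan²(45° − φ/2) = 0.4185.
Soil triangle: ½ K_a γ H² = 0.5×0.4185×19.9×10.1² = 424.8 kN/m.
Surcharge rectangle: K_a q H = 0.4185×8×10.1 = 33.82 kN/m.
Total = 424.8 + 33.82 = 458.6 kN/m.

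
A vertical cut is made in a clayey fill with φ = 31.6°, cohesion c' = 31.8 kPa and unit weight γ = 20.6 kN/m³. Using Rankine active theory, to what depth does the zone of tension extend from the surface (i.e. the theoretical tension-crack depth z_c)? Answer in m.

K_a = tan²(45° − 31.6°/2) = 0.3123; √K_a = 0.5589.
The active pressure is zero where K_a γ z = 2c√K_a, so z_c = 2c/(γ√K_a) = 2×31.8/(20.6×0.5589) = 5.524 m.

5.52 m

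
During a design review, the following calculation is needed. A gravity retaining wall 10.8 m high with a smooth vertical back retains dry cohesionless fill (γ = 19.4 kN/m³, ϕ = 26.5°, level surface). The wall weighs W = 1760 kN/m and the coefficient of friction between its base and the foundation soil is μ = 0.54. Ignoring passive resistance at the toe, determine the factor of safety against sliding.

2.19

K_a = tan²(45° − 26.5°/2) = 0.3829.
P_a = ½K_aγH² = 0.5×0.3829×19.4×10.8² = 433.3 kN/m, acting at H/3 = 3.600 m above the base.
FS_sliding = μW / P_a = 0.54×1760 / 433.3 = 2.194.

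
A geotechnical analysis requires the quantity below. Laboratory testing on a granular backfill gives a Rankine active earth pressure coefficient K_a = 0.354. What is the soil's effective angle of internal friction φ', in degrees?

28.5°

K_a = tan²(45° − φ/2) ⇒ 45° − φ/2 = arctan(√0.354) = 30.75°.
φ = 2(45° − 30.75°) = 28.50°.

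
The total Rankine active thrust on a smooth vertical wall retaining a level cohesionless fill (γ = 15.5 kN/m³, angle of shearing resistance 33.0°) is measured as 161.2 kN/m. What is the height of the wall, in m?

8.40 m

K_a = 0.2948. P_a = ½ K_a γ H² ⇒ H = √(2P_a/(K_a γ)).
H = √(2×161.2/(0.2948×15.5)) = 8.400 m.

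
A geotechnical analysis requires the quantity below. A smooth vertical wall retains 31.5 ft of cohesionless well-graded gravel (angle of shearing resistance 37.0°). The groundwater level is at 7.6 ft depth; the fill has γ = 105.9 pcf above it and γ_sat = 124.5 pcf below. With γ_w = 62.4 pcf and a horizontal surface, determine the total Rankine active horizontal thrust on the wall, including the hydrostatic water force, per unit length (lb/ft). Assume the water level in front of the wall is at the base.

K_a = tan²(45° − φ/2) = 0.2486.
γ' = 124.5 − 62.4 = 62.10 pcf. Depth below WT = 23.9 ft.
σ'_h at WT = K_a γ d_w = 200.1 psf; at base = 200.1 + K_a γ' × 23.9 = 569.0 psf.
P₁ (0–7.6 ft) = ½×200.1×7.6 = 760.3. P₂ (7.6–31.5 ft) = ½(200.1+569.0)×23.9 = 9191.
P_w = ½ γ_w h₂² = 0.5×62.4×23.9² = 17820. Total = 760.3+9191+17820 = 27770 lb/ft.

27800 lb/ft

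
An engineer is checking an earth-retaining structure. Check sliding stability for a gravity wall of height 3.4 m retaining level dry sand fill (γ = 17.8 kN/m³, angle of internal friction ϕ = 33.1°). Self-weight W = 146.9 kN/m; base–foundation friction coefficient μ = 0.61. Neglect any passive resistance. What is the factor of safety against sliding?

K_a = tan²(45° − 33.1°/2) = 0.2936.
P_a = ½K_aγH² = 0.5×0.2936×17.8×3.4² = 30.20 kN/m, acting at H/3 = 1.133 m above the base.
FS_sliding = μW / P_a = 0.61×146.9 / 30.20 = 2.967.

2.97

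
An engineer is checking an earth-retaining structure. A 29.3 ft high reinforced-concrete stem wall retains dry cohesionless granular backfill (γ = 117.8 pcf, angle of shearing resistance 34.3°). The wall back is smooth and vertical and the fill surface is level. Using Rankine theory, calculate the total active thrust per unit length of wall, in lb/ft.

14100 lb/ft

K_a = tan²(45° − φ/2) = 0.2792.
P_a = ½ K_a γ H² = 0.5 × 0.2792 × 117.8 × 29.3² = 14120 lb/ft.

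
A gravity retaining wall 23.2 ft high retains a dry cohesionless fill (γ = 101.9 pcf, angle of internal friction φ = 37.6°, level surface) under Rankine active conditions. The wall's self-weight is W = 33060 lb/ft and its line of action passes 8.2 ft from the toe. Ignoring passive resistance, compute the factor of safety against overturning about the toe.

K_a = tan²(45° − 37.6°/2) = 0.2421.
P_a = ½K_aγH² = 0.5×0.2421×101.9×23.2² = 6640 lb/ft, acting at H/3 = 7.733 ft above the base.
Overturning moment M_o = P_a × H/3 = 6640 × 7.733 = 51350.
Resisting moment M_r = W × 8.2 = 33060 × 8.2 = 271100.
FS_overturning = M_r/M_o = 271100/51350 = 5.279.

5.28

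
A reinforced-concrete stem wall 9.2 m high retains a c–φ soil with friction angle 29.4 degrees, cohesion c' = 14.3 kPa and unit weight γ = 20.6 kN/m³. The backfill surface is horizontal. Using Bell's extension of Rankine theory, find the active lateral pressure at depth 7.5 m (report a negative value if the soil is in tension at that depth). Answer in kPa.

K_a = (1 − sin φ)/(1 + sin φ) = 0.3415.
σ_a = K_a γ z − 2c√K_a = 0.3415×20.6×7.5 − 2×14.3×0.5844 = 36.04 kPa.

36.0 kPa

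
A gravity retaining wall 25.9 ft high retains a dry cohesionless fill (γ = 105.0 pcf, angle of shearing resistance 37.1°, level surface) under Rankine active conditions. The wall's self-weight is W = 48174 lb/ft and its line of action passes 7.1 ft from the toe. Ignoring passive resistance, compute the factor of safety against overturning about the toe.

4.55

K_a = tan²(45° − 37.1°/2) = 0.2475.
P_a = ½K_aγH² = 0.5×0.2475×105.0×25.9² = 8716 lb/ft, acting at H/3 = 8.633 ft above the base.
Overturning moment M_o = P_a × H/3 = 8716 × 8.633 = 75250.
Resisting moment M_r = W × 7.1 = 48174 × 7.1 = 342000.
FS_overturning = M_r/M_o = 342000/75250 = 4.545.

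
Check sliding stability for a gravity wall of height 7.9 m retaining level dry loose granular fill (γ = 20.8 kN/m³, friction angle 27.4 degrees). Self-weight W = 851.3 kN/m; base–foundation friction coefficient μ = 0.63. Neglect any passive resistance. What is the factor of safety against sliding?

2.24

K_a = tan²(45° − 27.4°/2) = 0.3697.
P_a = ½K_aγH² = 0.5×0.3697×20.8×7.9² = 239.9 kN/m, acting at H/3 = 2.633 m above the base.
FS_sliding = μW / P_a = 0.63×851.3 / 239.9 = 2.235.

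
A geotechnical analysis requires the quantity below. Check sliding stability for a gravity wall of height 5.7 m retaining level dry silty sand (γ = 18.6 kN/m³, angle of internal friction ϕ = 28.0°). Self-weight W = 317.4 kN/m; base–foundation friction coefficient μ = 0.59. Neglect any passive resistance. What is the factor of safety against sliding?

K_a = tan²(45° − 28.0°/2) = 0.3610.
P_a = ½K_aγH² = 0.5×0.3610×18.6×5.7² = 109.1 kN/m, acting at H/3 = 1.900 m above the base.
FS_sliding = μW / P_a = 0.59×317.4 / 109.1 = 1.717.

1.72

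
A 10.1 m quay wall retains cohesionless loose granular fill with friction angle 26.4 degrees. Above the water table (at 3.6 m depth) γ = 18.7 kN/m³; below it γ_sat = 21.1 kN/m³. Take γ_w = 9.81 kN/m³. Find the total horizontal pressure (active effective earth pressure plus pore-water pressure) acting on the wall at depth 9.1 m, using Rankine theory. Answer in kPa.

K_a = (1 − sin φ)/(1 + sin φ) = 0.3844.
γ' = 21.1 − 9.81 = 11.29 kN/m³.
Effective vertical stress at 9.1 m: σ'_v = 18.7×3.6 + 11.29×5.50 = 129.4 kPa.
σ'_h = K_a σ'_v = 0.3844 × 129.4 = 49.75 kPa; u = γ_w × 5.50 = 53.96 kPa.
Total σ_h = 49.75 + 53.96 = 103.7 kPa.

104 kPa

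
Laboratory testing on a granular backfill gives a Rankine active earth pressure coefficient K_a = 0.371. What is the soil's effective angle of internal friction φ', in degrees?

K_a = tan²(45° − φ/2) ⇒ 45° − φ/2 = arctan(√0.371) = 31.35°.
φ = 2(45° − 31.35°) = 27.31°.

27.3°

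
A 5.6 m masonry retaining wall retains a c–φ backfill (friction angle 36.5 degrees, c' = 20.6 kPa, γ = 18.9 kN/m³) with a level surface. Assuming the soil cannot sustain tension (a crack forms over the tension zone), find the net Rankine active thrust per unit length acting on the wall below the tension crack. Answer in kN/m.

K_a = 0.2541; √K_a = 0.5040.
Tension-crack depth z_c = 2c/(γ√K_a) = 2×20.6/(18.9×0.5040) = 4.325 m.
σ_a at base = K_a γ H − 2c√K_a = 0.2541×18.9×5.6 − 2×20.6×0.5040 = 6.123 kPa.
P_a = ½ × 6.123 × (H − z_c) = 0.5×6.123×1.275 = 3.904 kN/m.

3.90 kN/m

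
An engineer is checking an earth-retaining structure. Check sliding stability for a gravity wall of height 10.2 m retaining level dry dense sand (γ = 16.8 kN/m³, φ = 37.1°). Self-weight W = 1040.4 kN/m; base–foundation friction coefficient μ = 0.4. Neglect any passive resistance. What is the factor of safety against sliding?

K_a = tan²(45° − 37.1°/2) = 0.2475.
P_a = ½K_aγH² = 0.5×0.2475×16.8×10.2² = 216.3 kN/m, acting at H/3 = 3.400 m above the base.
FS_sliding = μW / P_a = 0.4×1040.4 / 216.3 = 1.924.

1.92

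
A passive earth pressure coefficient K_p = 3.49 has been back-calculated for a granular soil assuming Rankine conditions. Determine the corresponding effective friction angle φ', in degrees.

33.7°

K_p = (1+sin φ)/(1−sin φ) ⇒ sin φ = (K_p − 1)/(K_p + 1) = 0.5546.
φ = arcsin(0.5546) = 33.68°.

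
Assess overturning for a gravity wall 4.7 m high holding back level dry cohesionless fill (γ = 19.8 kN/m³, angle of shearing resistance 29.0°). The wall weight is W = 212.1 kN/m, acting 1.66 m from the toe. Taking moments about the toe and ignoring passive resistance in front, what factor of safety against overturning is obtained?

K_a = tan²(45° − 29.0°/2) = 0.3470.
P_a = ½K_aγH² = 0.5×0.3470×19.8×4.7² = 75.88 kN/m, acting at H/3 = 1.567 m above the base.
Overturning moment M_o = P_a × H/3 = 75.88 × 1.567 = 118.9.
Resisting moment M_r = W × 1.66 = 212.1 × 1.66 = 352.1.
FS_overturning = M_r/M_o = 352.1/118.9 = 2.962.

2.96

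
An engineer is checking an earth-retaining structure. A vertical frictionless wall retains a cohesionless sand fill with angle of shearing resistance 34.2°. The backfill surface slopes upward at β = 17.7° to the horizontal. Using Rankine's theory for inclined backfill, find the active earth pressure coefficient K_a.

K_a = cos β · (cos β − √(cos²β − cos²φ)) / (cos β + √(cos²β − cos²φ)).
cos β = 0.9527, cos φ = 0.8271, √(cos²β − cos²φ) = 0.4728.
K_a = 0.9527 × (0.9527 − 0.4728)/(0.9527 + 0.4728) = 0.3207.

0.321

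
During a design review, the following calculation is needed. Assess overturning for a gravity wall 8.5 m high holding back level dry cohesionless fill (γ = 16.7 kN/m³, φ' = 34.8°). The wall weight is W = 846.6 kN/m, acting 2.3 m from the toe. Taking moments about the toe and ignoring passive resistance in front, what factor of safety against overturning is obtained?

4.17

K_a = tan²(45° − 34.8°/2) = 0.2733.
P_a = ½K_aγH² = 0.5×0.2733×16.7×8.5² = 164.9 kN/m, acting at H/3 = 2.833 m above the base.
Overturning moment M_o = P_a × H/3 = 164.9 × 2.833 = 467.2.
Resisting moment M_r = W × 2.3 = 846.6 × 2.3 = 1947.
FS_overturning = M_r/M_o = 1947/467.2 = 4.168.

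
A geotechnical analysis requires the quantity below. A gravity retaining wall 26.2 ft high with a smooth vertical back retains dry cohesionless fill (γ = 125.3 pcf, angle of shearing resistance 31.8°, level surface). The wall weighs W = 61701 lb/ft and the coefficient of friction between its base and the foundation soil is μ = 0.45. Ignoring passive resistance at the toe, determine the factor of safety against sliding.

K_a = tan²(45° − 31.8°/2) = 0.3098.
P_a = ½K_aγH² = 0.5×0.3098×125.3×26.2² = 13320 lb/ft, acting at H/3 = 8.733 ft above the base.
FS_sliding = μW / P_a = 0.45×61701 / 13320 = 2.084.

2.08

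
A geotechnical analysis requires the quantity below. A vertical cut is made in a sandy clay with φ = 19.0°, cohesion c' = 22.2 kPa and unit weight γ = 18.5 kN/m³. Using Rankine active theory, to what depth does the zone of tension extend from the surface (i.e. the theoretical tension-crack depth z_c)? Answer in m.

3.36 m

K_a = tan²(45° − 19.0°/2) = 0.5088; √K_a = 0.7133.
The active pressure is zero where K_a γ z = 2c√K_a, so z_c = 2c/(γ√K_a) = 2×22.2/(18.5×0.7133) = 3.365 m.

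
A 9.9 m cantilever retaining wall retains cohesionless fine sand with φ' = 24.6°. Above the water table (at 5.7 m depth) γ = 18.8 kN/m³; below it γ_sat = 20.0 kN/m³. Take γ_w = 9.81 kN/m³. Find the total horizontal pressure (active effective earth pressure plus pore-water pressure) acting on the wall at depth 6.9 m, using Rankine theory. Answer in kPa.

61.0 kPa

K_a = (1 − sin φ)/(1 + sin φ) = 0.4121.
γ' = 20.0 − 9.81 = 10.19 kN/m³.
Effective vertical stress at 6.9 m: σ'_v = 18.8×5.7 + 10.19×1.20 = 119.4 kPa.
σ'_h = K_a σ'_v = 0.4121 × 119.4 = 49.21 kPa; u = γ_w × 1.20 = 11.77 kPa.
Total σ_h = 49.21 + 11.77 = 60.98 kPa.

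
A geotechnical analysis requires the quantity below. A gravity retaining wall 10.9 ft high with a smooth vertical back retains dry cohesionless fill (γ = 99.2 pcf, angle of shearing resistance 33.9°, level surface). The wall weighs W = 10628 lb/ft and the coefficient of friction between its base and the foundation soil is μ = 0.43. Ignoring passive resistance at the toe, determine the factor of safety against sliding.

K_a = tan²(45° − 33.9°/2) = 0.2839.
P_a = ½K_aγH² = 0.5×0.2839×99.2×10.9² = 1673 lb/ft, acting at H/3 = 3.633 ft above the base.
FS_sliding = μW / P_a = 0.43×10628 / 1673 = 2.732.

2.73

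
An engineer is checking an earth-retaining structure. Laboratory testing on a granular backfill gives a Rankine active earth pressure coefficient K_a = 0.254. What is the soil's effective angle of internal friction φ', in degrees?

36.5°

K_a = tan²(45° − φ/2) ⇒ 45° − φ/2 = arctan(√0.254) = 26.75°.
φ = 2(45° − 26.75°) = 36.51°.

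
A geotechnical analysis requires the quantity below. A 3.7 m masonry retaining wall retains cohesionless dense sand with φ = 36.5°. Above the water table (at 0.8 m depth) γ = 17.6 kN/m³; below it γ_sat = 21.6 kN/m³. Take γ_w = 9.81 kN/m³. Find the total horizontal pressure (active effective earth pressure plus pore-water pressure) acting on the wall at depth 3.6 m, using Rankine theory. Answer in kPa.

K_a = (1 − sin φ)/(1 + sin φ) = 0.2541.
γ' = 21.6 − 9.81 = 11.79 kN/m³.
Effective vertical stress at 3.6 m: σ'_v = 17.6×0.8 + 11.79×2.80 = 47.09 kPa.
σ'_h = K_a σ'_v = 0.2541 × 47.09 = 11.96 kPa; u = γ_w × 2.80 = 27.47 kPa.
Total σ_h = 11.96 + 27.47 = 39.43 kPa.

39.4 kPa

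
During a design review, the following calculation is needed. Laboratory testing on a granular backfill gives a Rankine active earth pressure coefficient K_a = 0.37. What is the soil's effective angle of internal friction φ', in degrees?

K_a = tan²(45° − φ/2) ⇒ 45° − φ/2 = arctan(√0.37) = 31.31°.
φ = 2(45° − 31.31°) = 27.38°.

27.4°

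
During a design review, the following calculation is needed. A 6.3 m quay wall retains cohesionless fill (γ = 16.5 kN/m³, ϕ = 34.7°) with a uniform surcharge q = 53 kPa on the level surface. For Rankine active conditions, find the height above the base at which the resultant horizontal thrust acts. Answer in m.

2.63 m

K_a = 0.2745.
Triangular part P₁ = ½K_aγH² = 89.87 at H/3 = 2.100 m; rectangular part P₂ = K_a q H = 91.65 at H/2 = 3.150 m.
ȳ = (P₁·2.100 + P₂·3.150)/(P₁+P₂) = 2.630 m.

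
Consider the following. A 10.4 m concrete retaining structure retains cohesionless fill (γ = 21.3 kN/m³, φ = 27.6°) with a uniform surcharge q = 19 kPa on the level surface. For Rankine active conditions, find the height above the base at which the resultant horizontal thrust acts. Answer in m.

K_a = 0.3668.
Triangular part P₁ = ½K_aγH² = 422.5 at H/3 = 3.467 m; rectangular part P₂ = K_a q H = 72.48 at H/2 = 5.200 m.
ȳ = (P₁·3.467 + P₂·5.200)/(P₁+P₂) = 3.720 m.

3.72 m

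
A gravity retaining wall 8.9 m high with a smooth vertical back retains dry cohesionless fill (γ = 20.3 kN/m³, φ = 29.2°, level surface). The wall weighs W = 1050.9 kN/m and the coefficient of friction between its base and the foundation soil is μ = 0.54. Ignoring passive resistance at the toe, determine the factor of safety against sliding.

2.05

K_a = tan²(45° − 29.2°/2) = 0.3442.
P_a = ½K_aγH² = 0.5×0.3442×20.3×8.9² = 276.7 kN/m, acting at H/3 = 2.967 m above the base.
FS_sliding = μW / P_a = 0.54×1050.9 / 276.7 = 2.051.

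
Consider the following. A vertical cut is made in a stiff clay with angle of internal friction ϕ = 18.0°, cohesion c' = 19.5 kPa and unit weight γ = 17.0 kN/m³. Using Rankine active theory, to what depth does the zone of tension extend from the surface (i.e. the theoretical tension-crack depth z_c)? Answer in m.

K_a = tan²(45° − 18.0°/2) = 0.5279; √K_a = 0.7265.
The active pressure is zero where K_a γ z = 2c√K_a, so z_c = 2c/(γ√K_a) = 2×19.5/(17.0×0.7265) = 3.158 m.

3.16 m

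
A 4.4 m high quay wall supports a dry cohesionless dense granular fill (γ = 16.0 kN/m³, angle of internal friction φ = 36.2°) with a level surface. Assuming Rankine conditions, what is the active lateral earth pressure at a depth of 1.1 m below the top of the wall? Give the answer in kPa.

4.53 kPa

K_a = (1 − sin φ)/(1 + sin φ) = 0.2574.
σ_h = K_a γ z = 0.2574 × 16.0 × 1.1 = 4.530 kPa.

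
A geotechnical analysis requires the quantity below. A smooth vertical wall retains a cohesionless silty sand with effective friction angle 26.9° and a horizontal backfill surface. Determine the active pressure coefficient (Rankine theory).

0.377

K_a = (1 − sin φ)/(1 + sin φ) = (1 − sin 26.9°)/(1 + sin 26.9°) = 0.3770.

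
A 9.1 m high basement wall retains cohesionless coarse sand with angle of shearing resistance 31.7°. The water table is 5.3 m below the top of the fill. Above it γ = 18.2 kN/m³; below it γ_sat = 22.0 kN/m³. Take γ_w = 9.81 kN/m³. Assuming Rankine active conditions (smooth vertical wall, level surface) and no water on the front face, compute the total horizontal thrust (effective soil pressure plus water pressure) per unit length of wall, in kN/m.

K_a = tan²(45° − φ/2) = 0.3111.
γ' = 22.0 − 9.81 = 12.19 kN/m³. Depth below WT = 3.8 m.
σ'_h at WT = K_a γ d_w = 30.01 kPa; at base = 30.01 + K_a γ' × 3.8 = 44.42 kPa.
P₁ (0–5.3 m) = ½×30.01×5.3 = 79.52. P₂ (5.3–9.1 m) = ½(30.01+44.42)×3.8 = 141.4.
P_w = ½ γ_w h₂² = 0.5×9.81×3.8² = 70.83. Total = 79.52+141.4+70.83 = 291.7 kN/m.

292 kN/m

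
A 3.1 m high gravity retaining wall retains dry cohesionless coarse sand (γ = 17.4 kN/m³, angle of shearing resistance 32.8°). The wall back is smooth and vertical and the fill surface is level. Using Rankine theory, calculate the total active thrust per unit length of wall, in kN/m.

K_a = tan²(45° − φ/2) = 0.2973.
P_a = ½ K_a γ H² = 0.5 × 0.2973 × 17.4 × 3.1² = 24.85 kN/m.

24.9 kN/m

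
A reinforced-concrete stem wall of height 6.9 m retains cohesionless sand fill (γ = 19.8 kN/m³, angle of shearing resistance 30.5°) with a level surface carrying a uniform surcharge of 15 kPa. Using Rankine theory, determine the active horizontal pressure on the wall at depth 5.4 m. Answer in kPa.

K_a = (1 − sin φ)/(1 + sin φ) = 0.3267.
σ_v = γz + q = 19.8 × 5.4 + 15 = 121.9 kPa.
σ_h = K_a σ_v = 0.3267 × 121.9 = 39.83 kPa.

39.8 kPa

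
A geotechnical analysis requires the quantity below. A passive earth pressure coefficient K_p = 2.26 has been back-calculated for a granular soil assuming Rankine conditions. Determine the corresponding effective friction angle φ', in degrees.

K_p = (1+sin φ)/(1−sin φ) ⇒ sin φ = (K_p − 1)/(K_p + 1) = 0.3865.
φ = arcsin(0.3865) = 22.74°.

22.7°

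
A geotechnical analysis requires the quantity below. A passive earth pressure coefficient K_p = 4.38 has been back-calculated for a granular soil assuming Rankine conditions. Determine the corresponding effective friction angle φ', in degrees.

K_p = (1+sin φ)/(1−sin φ) ⇒ sin φ = (K_p − 1)/(K_p + 1) = 0.6283.
φ = arcsin(0.6283) = 38.92°.

38.9°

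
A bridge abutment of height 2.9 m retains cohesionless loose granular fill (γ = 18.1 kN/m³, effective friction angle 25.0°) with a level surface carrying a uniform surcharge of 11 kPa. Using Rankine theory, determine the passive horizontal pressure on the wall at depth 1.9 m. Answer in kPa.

112 kPa

K_p = (1 + sin φ)/(1 − sin φ) = 2.464.
σ_v = γz + q = 18.1 × 1.9 + 11 = 45.39 kPa.
σ_h = K_p σ_v = 2.464 × 45.39 = 111.8 kPa.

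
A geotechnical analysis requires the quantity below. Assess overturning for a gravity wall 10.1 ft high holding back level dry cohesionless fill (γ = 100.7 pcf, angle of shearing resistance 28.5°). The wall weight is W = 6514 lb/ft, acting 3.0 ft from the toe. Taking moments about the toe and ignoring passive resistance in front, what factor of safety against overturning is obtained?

K_a = tan²(45° − 28.5°/2) = 0.3540.
P_a = ½K_aγH² = 0.5×0.3540×100.7×10.1² = 1818 lb/ft, acting at H/3 = 3.367 ft above the base.
Overturning moment M_o = P_a × H/3 = 1818 × 3.367 = 6120.
Resisting moment M_r = W × 3.0 = 6514 × 3.0 = 19540.
FS_overturning = M_r/M_o = 19540/6120 = 3.193.

3.19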